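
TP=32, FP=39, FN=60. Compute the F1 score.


Precision = 32/71 = 0.4507
Recall = 32/92 = 0.3478
F1 = 2·P·R/(P+R) = 2·TP/(2·TP+FP+FN) = 64/(64+39+60) = 64/163 = 0.3926

0.3926


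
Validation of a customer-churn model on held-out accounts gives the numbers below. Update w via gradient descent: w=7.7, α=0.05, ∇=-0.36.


w_new = w - α·∇
= 7.7 - 0.05·-0.36
= 7.7 + 0.018
= 7.718

7.718


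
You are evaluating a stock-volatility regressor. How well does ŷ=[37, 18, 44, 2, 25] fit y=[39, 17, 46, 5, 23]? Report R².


ȳ = 26
SS_res = Σ(y-ŷ)² = 22
SS_tot = Σ(y-ȳ)² = 1100
R² = 1 - SS_res/SS_tot = 1 - 0.02 = 0.98

0.98


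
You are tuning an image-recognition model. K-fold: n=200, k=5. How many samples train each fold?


Fold size = 200/5 = 40
Training per fold = 200 - 40 = 160

160


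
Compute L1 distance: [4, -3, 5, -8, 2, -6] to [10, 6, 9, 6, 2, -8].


d = |4-10| + |-3-6| + |5-9| + |-8-6| + |2-2| + |-6+ 8|
  = 6 + 9 + 4 + 14 + 0 + 2
  = 35

35


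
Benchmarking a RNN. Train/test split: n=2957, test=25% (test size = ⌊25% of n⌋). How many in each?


Test = ⌊2957·25/100⌋ = 739
Train = 2957 - 739 = 2218

Train: 2218, Test: 739


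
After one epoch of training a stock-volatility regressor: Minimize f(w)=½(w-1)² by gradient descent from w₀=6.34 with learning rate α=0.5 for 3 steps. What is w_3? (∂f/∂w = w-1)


step 1: grad = 6.34-1 = 5.34; w = 6.34 - 0.5·(5.34) = 3.67
step 2: grad = 3.67-1 = 2.67; w = 3.67 - 0.5·(2.67) = 2.335
step 3: grad = 2.335-1 = 1.335; w = 2.335 - 0.5·(1.335) = 1.6675

1.6675


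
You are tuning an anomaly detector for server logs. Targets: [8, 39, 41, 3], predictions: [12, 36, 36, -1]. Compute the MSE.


Squared errors: (8-12)²=16, (39-36)²=9, (41-36)²=25, (3+ 1)²=16
Sum = 66
MSE = 66/4 = 33/2

33/2


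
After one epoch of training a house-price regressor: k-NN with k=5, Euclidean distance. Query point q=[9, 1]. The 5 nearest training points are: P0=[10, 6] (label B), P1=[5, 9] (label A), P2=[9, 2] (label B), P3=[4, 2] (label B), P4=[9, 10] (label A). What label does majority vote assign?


d(q,P0) = 5.099  (label B)
d(q,P1) = 8.9443  (label A)
d(q,P2) = 1.0  (label B)
d(q,P3) = 5.099  (label B)
d(q,P4) = 9.0  (label A)
Votes: A=2, B=3
Majority → B

B


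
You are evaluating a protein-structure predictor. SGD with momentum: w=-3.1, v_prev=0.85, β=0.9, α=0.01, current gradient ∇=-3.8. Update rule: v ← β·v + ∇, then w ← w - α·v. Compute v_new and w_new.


v_new = 0.9·0.85 - 3.8 = 0.765 - 3.8 = -3.035
w_new = -3.1 - 0.01·-3.035 = -3.1 + 0.03035 = -3.06965

v_new=-3.035, w_new=-3.06965


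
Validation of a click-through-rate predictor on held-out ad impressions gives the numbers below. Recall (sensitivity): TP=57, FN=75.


Recall = TP/(TP+FN)
= 57/(57+75)
= 57/132 = 43.18%

43.18%


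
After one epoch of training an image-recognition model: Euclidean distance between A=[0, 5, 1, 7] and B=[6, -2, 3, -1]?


d = √((0-6)² + (5+ 2)² + (1-3)² + (7+ 1)²)
  = √(36 + 49 + 4 + 64)
  = √153 = 12.3693

12.3693


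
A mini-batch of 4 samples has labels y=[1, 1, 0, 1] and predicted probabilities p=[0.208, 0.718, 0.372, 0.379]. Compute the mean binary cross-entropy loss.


L[0] = -ln(0.208) = 1.5702
L[1] = -ln(0.718) = 0.3313
L[2] = -ln(1-0.372) = -ln(0.628) = 0.4652
L[3] = -ln(0.379) = 0.9702
mean = (1.5702 + 0.3313 + 0.4652 + 0.9702)/4 = 0.8342

0.8342


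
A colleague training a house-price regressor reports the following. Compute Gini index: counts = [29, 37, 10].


Probabilities: [29/76, 37/76, 10/76] ≈ [0.3816, 0.4868, 0.1316]
Σpᵢ² = (841 + 1369 + 100)/76² = 2310/5776
Gini = 1 - Σpᵢ² = 1 - 2310/5776 = 0.6001

0.6001


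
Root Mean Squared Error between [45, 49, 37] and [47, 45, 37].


MSE = 20/3 = 6.6667
RMSE = √(20/3) = 2.582

2.582


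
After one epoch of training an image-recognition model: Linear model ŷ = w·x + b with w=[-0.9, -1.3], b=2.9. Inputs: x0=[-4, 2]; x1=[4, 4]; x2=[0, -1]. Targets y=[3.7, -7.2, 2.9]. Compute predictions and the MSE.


ŷ0 = (-0.9)·(-4) + (-1.3)·(2) + 2.9 = 3.9
ŷ1 = (-0.9)·(4) + (-1.3)·(4) + 2.9 = -5.9
ŷ2 = (-0.9)·(0) + (-1.3)·(-1) + 2.9 = 4.2
errors² = [0.04, 1.69, 1.69]
MSE = 3.4200/3 = 1.14

1.14


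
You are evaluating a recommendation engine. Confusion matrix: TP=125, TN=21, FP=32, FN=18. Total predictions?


Total = TP + TN + FP + FN
= 125 + 21 + 32 + 18
= 196
(Predicted positive: 157, predicted negative: 39)

196


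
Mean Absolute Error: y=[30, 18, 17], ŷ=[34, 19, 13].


Absolute errors: |30-34|=4, |18-19|=1, |17-13|=4
Sum = 9
MAE = 9/3 = 3

3


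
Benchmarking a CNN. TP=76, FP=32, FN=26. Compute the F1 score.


Precision = 76/108 = 0.7037
Recall = 76/102 = 0.7451
F1 = 2·P·R/(P+R) = 2·TP/(2·TP+FP+FN) = 152/(152+32+26) = 152/210 = 0.7238

0.7238


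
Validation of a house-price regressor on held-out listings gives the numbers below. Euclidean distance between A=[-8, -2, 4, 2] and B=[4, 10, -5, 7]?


d = √((-8-4)² + (-2-10)² + (4+ 5)² + (2-7)²)
  = √(144 + 144 + 81 + 25)
  = √394 = 19.8494

19.8494


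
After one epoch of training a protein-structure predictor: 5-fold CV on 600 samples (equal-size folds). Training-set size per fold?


Fold size = 600/5 = 120
Training per fold = 600 - 120 = 480

480


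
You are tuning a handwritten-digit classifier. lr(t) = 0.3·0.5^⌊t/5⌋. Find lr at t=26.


n_drops = ⌊26/5⌋ = 5
lr = 0.3·0.5^5 = 0.3·0.03125 = 0.009375

0.009375


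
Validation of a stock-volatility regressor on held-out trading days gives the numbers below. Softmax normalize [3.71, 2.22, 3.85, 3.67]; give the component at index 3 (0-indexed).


Exponentials: e^3.71=40.8538, e^2.22=9.2073, e^3.85=46.9931, e^3.67=39.2519
Sum = 136.3061
Softmax = [0.2997, 0.0675, 0.3448, 0.288]
p[3] = 39.2519/136.3061 = 0.288

0.288


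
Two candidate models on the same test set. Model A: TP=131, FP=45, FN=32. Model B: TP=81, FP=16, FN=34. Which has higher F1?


Model A: P=131/176=0.7443, R=131/163=0.8037, F1=2PR/(P+R)=2TP/(2TP+FP+FN)=262/339=0.7729
Model B: P=81/97=0.8351, R=81/115=0.7043, F1=2PR/(P+R)=2TP/(2TP+FP+FN)=162/212=0.7642
0.7729 > 0.7642 → Model A

Model A


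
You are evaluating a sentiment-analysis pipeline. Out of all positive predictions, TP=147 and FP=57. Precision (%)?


Precision = TP/(TP+FP)
= 147/(147+57)
= 147/204 = 72.06%

72.06%


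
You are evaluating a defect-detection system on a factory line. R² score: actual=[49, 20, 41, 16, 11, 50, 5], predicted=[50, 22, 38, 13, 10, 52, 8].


ȳ = 27.4286
SS_res = Σ(y-ŷ)² = 37
SS_tot = Σ(y-ȳ)² = 2117.71
R² = 1 - SS_res/SS_tot = 1 - 0.0175 = 0.9825

0.9825


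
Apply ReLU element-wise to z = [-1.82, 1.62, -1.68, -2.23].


ReLU(-1.82) = max(0, -1.82) = 0.0
ReLU(1.62) = max(0, 1.62) = 1.62
ReLU(-1.68) = max(0, -1.68) = 0.0
ReLU(-2.23) = max(0, -2.23) = 0.0
result = [0.0, 1.62, 0.0, 0.0]

[0.0, 1.62, 0.0, 0.0]


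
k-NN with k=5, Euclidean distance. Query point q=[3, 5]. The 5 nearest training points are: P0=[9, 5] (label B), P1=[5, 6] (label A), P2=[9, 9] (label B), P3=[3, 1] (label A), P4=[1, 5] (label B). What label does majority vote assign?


d(q,P0) = 6.0  (label B)
d(q,P1) = 2.2361  (label A)
d(q,P2) = 7.2111  (label B)
d(q,P3) = 4.0  (label A)
d(q,P4) = 2.0  (label B)
Votes: A=2, B=3
Majority → B

B


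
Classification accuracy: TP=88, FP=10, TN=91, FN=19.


Accuracy = (TP+TN)/(TP+TN+FP+FN)
= (88+91)/(208)
= 179/208 = 86.06%

86.06%


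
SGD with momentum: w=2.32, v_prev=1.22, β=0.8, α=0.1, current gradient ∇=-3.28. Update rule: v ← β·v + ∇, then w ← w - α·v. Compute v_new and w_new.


v_new = 0.8·1.22 - 3.28 = 0.976 - 3.28 = -2.304
w_new = 2.32 - 0.1·-2.304 = 2.32 + 0.2304 = 2.5504

v_new=-2.304, w_new=2.5504


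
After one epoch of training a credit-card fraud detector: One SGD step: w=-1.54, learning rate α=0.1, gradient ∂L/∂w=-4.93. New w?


w_new = w - α·∇
= -1.54 - 0.1·-4.93
= -1.54 + 0.493
= -1.047

-1.047


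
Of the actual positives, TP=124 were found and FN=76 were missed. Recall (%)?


Recall = TP/(TP+FN)
= 124/(124+76)
= 124/200 = 62.0%

62.0%


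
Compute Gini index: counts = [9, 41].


Probabilities: [9/50, 41/50] ≈ [0.18, 0.82]
Σpᵢ² = (81 + 1681)/50² = 1762/2500
Gini = 1 - Σpᵢ² = 1 - 1762/2500 = 0.2952

0.2952


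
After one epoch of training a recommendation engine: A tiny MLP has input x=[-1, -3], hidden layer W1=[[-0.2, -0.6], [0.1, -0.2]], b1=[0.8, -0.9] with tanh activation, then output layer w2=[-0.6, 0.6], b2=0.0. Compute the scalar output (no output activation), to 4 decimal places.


z1[0] = (-0.2)·(-1) + (-0.6)·(-3) + 0.8 = 2.8
z1[1] = (0.1)·(-1) + (-0.2)·(-3) - 0.9 = -0.4
h = tanh(z1) = [0.9926, -0.3799]
output = (-0.6)·(0.9926) + (0.6)·(-0.3799) + 0.0 = -0.8235

-0.8235


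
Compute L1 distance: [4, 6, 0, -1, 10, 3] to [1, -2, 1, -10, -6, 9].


d = |4-1| + |6+ 2| + |0-1| + |-1+ 10| + |10+ 6| + |3-9|
  = 3 + 8 + 1 + 9 + 16 + 6
  = 43

43


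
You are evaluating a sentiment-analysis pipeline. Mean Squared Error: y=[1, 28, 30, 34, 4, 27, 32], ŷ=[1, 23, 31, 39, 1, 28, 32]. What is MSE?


Squared errors: (1-1)²=0, (28-23)²=25, (30-31)²=1, (34-39)²=25, (4-1)²=9, (27-28)²=1, (32-32)²=0
Sum = 61
MSE = 61/7 = 61/7

61/7


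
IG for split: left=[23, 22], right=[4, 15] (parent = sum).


Parent = [27, 37], H_parent = 0.9823
H_left = 0.9996 (n=45), H_right = 0.7425 (n=19)
H_children = (45/64)·0.9996 + (19/64)·0.7425 = 0.9233
IG = 0.9823 - 0.9233 = 0.059

0.059


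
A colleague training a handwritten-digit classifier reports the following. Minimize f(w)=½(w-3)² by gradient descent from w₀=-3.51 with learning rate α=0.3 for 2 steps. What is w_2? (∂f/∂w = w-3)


step 1: grad = -3.51-3 = -6.51; w = -3.51 - 0.3·(-6.51) = -1.557
step 2: grad = -1.557-3 = -4.557; w = -1.557 - 0.3·(-4.557) = -0.1899

-0.1899


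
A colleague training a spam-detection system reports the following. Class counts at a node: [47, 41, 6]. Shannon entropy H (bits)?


Probabilities: [47/94, 41/94, 6/94] ≈ [0.5, 0.4362, 0.0638]
H = -((47/94)·log₂(47/94) + (41/94)·log₂(41/94) + (6/94)·log₂(6/94))
  = 1.2755 bits

1.2755 bits


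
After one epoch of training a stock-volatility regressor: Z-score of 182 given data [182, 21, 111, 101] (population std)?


μ = 103.75, σ = 57.0762
z = (182 - 103.75)/57.0762 = 1.371

1.371


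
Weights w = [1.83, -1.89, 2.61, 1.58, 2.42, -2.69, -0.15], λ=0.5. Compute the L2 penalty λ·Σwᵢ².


‖w‖₂² = (1.83)² + (-1.89)² + (2.61)² + (1.58)² + (2.42)² + (-2.69)² + (-0.15)²
     = 3.3489 + 3.5721 + 6.8121 + 2.4964 + 5.8564 + 7.2361 + 0.0225
     = 29.3445
λ·‖w‖₂² = 0.5·29.3445 = 14.67225

14.67225


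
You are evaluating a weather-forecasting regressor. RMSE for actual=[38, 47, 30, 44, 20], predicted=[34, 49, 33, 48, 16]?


MSE = 61/5 = 12.2
RMSE = √(61/5) = 3.4928

3.4928


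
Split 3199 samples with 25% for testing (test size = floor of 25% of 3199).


Test = ⌊3199·25/100⌋ = 799
Train = 3199 - 799 = 2400

Train: 2400, Test: 799


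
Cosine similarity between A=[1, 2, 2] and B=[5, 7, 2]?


A·B = 1·5 + 2·7 + 2·2 = 23
‖A‖ = √9 = 3, ‖B‖ = √78 = 8.8318
cos = 23/(√9·√78) = 23/√702 = 0.8681

0.8681


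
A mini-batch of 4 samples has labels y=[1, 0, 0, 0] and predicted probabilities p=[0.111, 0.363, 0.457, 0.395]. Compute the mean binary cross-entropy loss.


L[0] = -ln(0.111) = 2.1982
L[1] = -ln(1-0.363) = -ln(0.637) = 0.451
L[2] = -ln(1-0.457) = -ln(0.543) = 0.6106
L[3] = -ln(1-0.395) = -ln(0.605) = 0.5025
mean = (2.1982 + 0.451 + 0.6106 + 0.5025)/4 = 0.9406

0.9406


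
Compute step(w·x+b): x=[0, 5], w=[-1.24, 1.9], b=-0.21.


z = (0)·(-1.24) + (5)·(1.9) - 0.21
  = 9.29
step(z) = 1 (z≥0)

1


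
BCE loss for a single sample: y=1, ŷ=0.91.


BCE = -[y·ln(p) + (1-y)·ln(1-p)]
= -1·ln(0.91) - 0
= -ln(0.91) = 0.0943

0.0943


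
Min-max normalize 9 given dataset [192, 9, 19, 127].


min=9, max=192
(9-9)/(192-9) = 0/183 = 0.0

0.0


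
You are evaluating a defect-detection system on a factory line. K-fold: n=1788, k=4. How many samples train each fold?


Fold size = 1788/4 = 447
Training per fold = 1788 - 447 = 1341

1341


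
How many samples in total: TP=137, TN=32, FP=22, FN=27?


Total = TP + TN + FP + FN
= 137 + 32 + 22 + 27
= 218
(Predicted positive: 159, predicted negative: 59)

218


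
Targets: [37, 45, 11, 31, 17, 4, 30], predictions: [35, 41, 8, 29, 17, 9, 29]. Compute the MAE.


Absolute errors: |37-35|=2, |45-41|=4, |11-8|=3, |31-29|=2, |17-17|=0, |4-9|=5, |30-29|=1
Sum = 17
MAE = 17/7 = 17/7

17/7


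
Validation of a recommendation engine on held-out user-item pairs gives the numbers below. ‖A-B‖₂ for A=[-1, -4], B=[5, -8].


d = √((-1-5)² + (-4+ 8)²)
  = √(36 + 16)
  = √52 = 7.2111

7.2111


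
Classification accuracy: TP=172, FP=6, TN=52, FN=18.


Accuracy = (TP+TN)/(TP+TN+FP+FN)
= (172+52)/(248)
= 224/248 = 90.32%

90.32%


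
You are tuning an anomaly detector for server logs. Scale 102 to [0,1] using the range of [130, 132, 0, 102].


min=0, max=132
(102-0)/(132-0) = 102/132 = 0.7727

0.7727


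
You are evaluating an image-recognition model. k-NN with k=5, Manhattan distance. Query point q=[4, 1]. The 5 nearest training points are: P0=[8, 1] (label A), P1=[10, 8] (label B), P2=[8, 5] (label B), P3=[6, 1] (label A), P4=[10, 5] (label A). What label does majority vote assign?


d(q,P0) = 4  (label A)
d(q,P1) = 13  (label B)
d(q,P2) = 8  (label B)
d(q,P3) = 2  (label A)
d(q,P4) = 10  (label A)
Votes: A=3, B=2
Majority → A

A


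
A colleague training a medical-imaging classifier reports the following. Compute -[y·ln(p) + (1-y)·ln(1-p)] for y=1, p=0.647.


BCE = -[y·ln(p) + (1-y)·ln(1-p)]
= -1·ln(0.647) - 0
= -ln(0.647) = 0.4354

0.4354


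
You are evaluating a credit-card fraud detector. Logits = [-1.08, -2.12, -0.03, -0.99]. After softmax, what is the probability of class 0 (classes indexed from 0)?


Exponentials: e^-1.08=0.3396, e^-2.12=0.12, e^-0.03=0.9704, e^-0.99=0.3716
Sum = 1.8016
Softmax = [0.1885, 0.0666, 0.5386, 0.2062]
p[0] = 0.3396/1.8016 = 0.1885

0.1885


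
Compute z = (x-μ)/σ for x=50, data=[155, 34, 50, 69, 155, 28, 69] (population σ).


μ = 80, σ = 49.5869
z = (50 - 80)/49.5869 = -0.605

-0.605


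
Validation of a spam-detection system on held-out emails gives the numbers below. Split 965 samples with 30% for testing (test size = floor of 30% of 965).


Test = ⌊965·30/100⌋ = 289
Train = 965 - 289 = 676

Train: 676, Test: 289


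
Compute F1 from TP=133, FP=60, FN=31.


Precision = 133/193 = 0.6891
Recall = 133/164 = 0.811
F1 = 2·P·R/(P+R) = 2·TP/(2·TP+FP+FN) = 266/(266+60+31) = 266/357 = 0.7451

0.7451


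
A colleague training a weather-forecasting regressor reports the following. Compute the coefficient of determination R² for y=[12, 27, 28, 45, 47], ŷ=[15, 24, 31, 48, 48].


ȳ = 31.8
SS_res = Σ(y-ŷ)² = 37
SS_tot = Σ(y-ȳ)² = 834.8
R² = 1 - SS_res/SS_tot = 1 - 0.0443 = 0.9557

0.9557


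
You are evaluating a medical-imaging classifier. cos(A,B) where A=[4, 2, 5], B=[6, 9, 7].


A·B = 4·6 + 2·9 + 5·7 = 77
‖A‖ = √45 = 6.7082, ‖B‖ = √166 = 12.8841
cos = 77/(√45·√166) = 77/√7470 = 0.8909

0.8909


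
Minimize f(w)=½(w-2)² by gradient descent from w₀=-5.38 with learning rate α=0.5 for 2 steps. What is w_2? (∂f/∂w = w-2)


step 1: grad = -5.38-2 = -7.38; w = -5.38 - 0.5·(-7.38) = -1.69
step 2: grad = -1.69-2 = -3.69; w = -1.69 - 0.5·(-3.69) = 0.155

0.155


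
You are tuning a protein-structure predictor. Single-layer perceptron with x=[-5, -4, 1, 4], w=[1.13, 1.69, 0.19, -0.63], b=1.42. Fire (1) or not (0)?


z = (-5)·(1.13) + (-4)·(1.69) + (1)·(0.19) + (4)·(-0.63) + 1.42
  = -13.32
step(z) = 0 (z<0)

0


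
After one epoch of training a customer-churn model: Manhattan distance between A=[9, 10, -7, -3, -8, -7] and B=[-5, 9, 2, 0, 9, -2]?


d = |9+ 5| + |10-9| + |-7-2| + |-3-0| + |-8-9| + |-7+ 2|
  = 14 + 1 + 9 + 3 + 17 + 5
  = 49

49


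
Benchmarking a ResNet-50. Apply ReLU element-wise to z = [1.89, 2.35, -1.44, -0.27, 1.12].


ReLU(1.89) = max(0, 1.89) = 1.89
ReLU(2.35) = max(0, 2.35) = 2.35
ReLU(-1.44) = max(0, -1.44) = 0.0
ReLU(-0.27) = max(0, -0.27) = 0.0
ReLU(1.12) = max(0, 1.12) = 1.12
result = [1.89, 2.35, 0.0, 0.0, 1.12]

[1.89, 2.35, 0.0, 0.0, 1.12]


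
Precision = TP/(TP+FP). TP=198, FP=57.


Precision = TP/(TP+FP)
= 198/(198+57)
= 198/255 = 77.65%

77.65%


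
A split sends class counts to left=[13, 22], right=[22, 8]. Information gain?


Parent = [35, 30], H_parent = 0.9957
H_left = 0.9518 (n=35), H_right = 0.8366 (n=30)
H_children = (35/65)·0.9518 + (30/65)·0.8366 = 0.8986
IG = 0.9957 - 0.8986 = 0.0971

0.0971


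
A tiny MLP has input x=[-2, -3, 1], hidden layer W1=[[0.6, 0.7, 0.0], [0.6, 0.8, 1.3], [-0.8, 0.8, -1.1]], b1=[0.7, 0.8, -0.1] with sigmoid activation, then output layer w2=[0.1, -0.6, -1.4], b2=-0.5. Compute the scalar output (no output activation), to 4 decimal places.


z1[0] = (0.6)·(-2) + (0.7)·(-3) + (0.0)·(1) + 0.7 = -2.6
z1[1] = (0.6)·(-2) + (0.8)·(-3) + (1.3)·(1) + 0.8 = -1.5
z1[2] = (-0.8)·(-2) + (0.8)·(-3) + (-1.1)·(1) - 0.1 = -2.0
h = sigmoid(z1) = [0.0691, 0.1824, 0.1192]
output = (0.1)·(0.0691) + (-0.6)·(0.1824) + (-1.4)·(0.1192) - 0.5 = -0.7694

-0.7694


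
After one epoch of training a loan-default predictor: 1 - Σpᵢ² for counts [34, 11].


Probabilities: [34/45, 11/45] ≈ [0.7556, 0.2444]
Σpᵢ² = (1156 + 121)/45² = 1277/2025
Gini = 1 - Σpᵢ² = 1 - 1277/2025 = 0.3694

0.3694


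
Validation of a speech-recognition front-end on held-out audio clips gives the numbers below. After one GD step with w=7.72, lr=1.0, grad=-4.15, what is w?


w_new = w - α·∇
= 7.72 - 1.0·-4.15
= 7.72 + 4.15
= 11.87

11.87


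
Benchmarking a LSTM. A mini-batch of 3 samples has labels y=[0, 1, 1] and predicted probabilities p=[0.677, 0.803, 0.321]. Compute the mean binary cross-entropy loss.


L[0] = -ln(1-0.677) = -ln(0.323) = 1.1301
L[1] = -ln(0.803) = 0.2194
L[2] = -ln(0.321) = 1.1363
mean = (1.1301 + 0.2194 + 1.1363)/3 = 0.8286

0.8286


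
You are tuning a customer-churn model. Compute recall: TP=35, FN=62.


Recall = TP/(TP+FN)
= 35/(35+62)
= 35/97 = 36.08%

36.08%


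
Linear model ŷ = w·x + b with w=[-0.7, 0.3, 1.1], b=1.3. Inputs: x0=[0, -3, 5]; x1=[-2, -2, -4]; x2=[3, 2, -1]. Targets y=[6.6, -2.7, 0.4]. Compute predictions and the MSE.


ŷ0 = (-0.7)·(0) + (0.3)·(-3) + (1.1)·(5) + 1.3 = 5.9
ŷ1 = (-0.7)·(-2) + (0.3)·(-2) + (1.1)·(-4) + 1.3 = -2.3
ŷ2 = (-0.7)·(3) + (0.3)·(2) + (1.1)·(-1) + 1.3 = -1.3
errors² = [0.49, 0.16, 2.89]
MSE = 3.5400/3 = 1.18

1.18


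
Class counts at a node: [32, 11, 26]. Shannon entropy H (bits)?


Probabilities: [32/69, 11/69, 26/69] ≈ [0.4638, 0.1594, 0.3768]
H = -((32/69)·log₂(32/69) + (11/69)·log₂(11/69) + (26/69)·log₂(26/69))
  = 1.467 bits

1.467 bits


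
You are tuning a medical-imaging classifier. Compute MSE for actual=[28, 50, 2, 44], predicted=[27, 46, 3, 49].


Squared errors: (28-27)²=1, (50-46)²=16, (2-3)²=1, (44-49)²=25
Sum = 43
MSE = 43/4 = 43/4

43/4


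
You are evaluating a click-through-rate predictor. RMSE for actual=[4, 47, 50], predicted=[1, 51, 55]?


MSE = 50/3 = 16.6667
RMSE = √(50/3) = 4.0825

4.0825


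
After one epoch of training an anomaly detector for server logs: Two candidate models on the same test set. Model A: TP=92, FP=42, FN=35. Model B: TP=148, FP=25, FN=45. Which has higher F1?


Model A: P=92/134=0.6866, R=92/127=0.7244, F1=2PR/(P+R)=2TP/(2TP+FP+FN)=184/261=0.705
Model B: P=148/173=0.8555, R=148/193=0.7668, F1=2PR/(P+R)=2TP/(2TP+FP+FN)=296/366=0.8087
0.705 < 0.8087 → Model B

Model B


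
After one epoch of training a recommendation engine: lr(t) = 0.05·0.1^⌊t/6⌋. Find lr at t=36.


n_drops = ⌊36/6⌋ = 6
lr = 0.05·0.1^6 = 0.05·0.000001 = 0.00000005

0.00000005


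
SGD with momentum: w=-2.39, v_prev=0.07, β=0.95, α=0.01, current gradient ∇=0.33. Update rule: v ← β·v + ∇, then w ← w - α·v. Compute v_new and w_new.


v_new = 0.95·0.07 + 0.33 = 0.0665 + 0.33 = 0.3965
w_new = -2.39 - 0.01·0.3965 = -2.39 - 0.003965 = -2.393965

v_new=0.3965, w_new=-2.393965


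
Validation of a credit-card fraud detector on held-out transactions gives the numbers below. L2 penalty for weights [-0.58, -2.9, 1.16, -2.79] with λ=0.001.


‖w‖₂² = (-0.58)² + (-2.9)² + (1.16)² + (-2.79)²
     = 0.3364 + 8.41 + 1.3456 + 7.7841
     = 17.8761
λ·‖w‖₂² = 0.001·17.8761 = 0.017876

0.017876


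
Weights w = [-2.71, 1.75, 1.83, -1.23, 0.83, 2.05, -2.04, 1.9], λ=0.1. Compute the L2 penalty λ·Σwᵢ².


‖w‖₂² = (-2.71)² + (1.75)² + (1.83)² + (-1.23)² + (0.83)² + (2.05)² + (-2.04)² + (1.9)²
     = 7.3441 + 3.0625 + 3.3489 + 1.5129 + 0.6889 + 4.2025 + 4.1616 + 3.61
     = 27.9314
λ·‖w‖₂² = 0.1·27.9314 = 2.79314

2.79314


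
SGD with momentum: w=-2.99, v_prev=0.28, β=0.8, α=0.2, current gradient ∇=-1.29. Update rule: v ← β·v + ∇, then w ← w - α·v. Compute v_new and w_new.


v_new = 0.8·0.28 - 1.29 = 0.224 - 1.29 = -1.066
w_new = -2.99 - 0.2·-1.066 = -2.99 + 0.2132 = -2.7768

v_new=-1.066, w_new=-2.7768


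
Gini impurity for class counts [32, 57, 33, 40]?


Probabilities: [32/162, 57/162, 33/162, 40/162] ≈ [0.1975, 0.3519, 0.2037, 0.2469]
Σpᵢ² = (1024 + 3249 + 1089 + 1600)/162² = 6962/26244
Gini = 1 - Σpᵢ² = 1 - 6962/26244 = 0.7347

0.7347


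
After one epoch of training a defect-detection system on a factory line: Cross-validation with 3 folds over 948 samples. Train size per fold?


Fold size = 948/3 = 316
Training per fold = 948 - 316 = 632

632


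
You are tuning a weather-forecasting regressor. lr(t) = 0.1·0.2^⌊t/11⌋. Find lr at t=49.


n_drops = ⌊49/11⌋ = 4
lr = 0.1·0.2^4 = 0.1·0.0016 = 0.00016

0.00016


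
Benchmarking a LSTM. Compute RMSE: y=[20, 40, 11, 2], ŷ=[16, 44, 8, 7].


MSE = 66/4 = 16.5
RMSE = √(66/4) = 4.062

4.062


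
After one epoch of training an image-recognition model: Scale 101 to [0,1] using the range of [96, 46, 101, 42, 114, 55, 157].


min=42, max=157
(101-42)/(157-42) = 59/115 = 0.513

0.513


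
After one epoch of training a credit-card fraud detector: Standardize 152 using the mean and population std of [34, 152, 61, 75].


μ = 80.5, σ = 43.8321
z = (152 - 80.5)/43.8321 = 1.6312

1.6312


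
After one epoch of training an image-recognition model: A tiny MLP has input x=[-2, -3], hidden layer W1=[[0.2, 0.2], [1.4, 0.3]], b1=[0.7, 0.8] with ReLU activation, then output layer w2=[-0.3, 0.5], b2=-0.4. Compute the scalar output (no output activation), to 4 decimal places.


z1[0] = (0.2)·(-2) + (0.2)·(-3) + 0.7 = -0.3
z1[1] = (1.4)·(-2) + (0.3)·(-3) + 0.8 = -2.9
h = ReLU(z1) = [0.0, 0.0]
output = (-0.3)·(0.0) + (0.5)·(0.0) - 0.4 = -0.4

-0.4


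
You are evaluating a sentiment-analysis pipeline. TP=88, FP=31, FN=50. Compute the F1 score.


Precision = 88/119 = 0.7395
Recall = 88/138 = 0.6377
F1 = 2·P·R/(P+R) = 2·TP/(2·TP+FP+FN) = 176/(176+31+50) = 176/257 = 0.6848

0.6848


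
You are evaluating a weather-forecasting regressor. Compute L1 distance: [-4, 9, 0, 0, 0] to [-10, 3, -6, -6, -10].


d = |-4+ 10| + |9-3| + |0+ 6| + |0+ 6| + |0+ 10|
  = 6 + 6 + 6 + 6 + 10
  = 34

34


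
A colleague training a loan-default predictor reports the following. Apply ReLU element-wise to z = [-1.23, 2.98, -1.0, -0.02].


ReLU(-1.23) = max(0, -1.23) = 0.0
ReLU(2.98) = max(0, 2.98) = 2.98
ReLU(-1.0) = max(0, -1.0) = 0.0
ReLU(-0.02) = max(0, -0.02) = 0.0
result = [0.0, 2.98, 0.0, 0.0]

[0.0, 2.98, 0.0, 0.0]


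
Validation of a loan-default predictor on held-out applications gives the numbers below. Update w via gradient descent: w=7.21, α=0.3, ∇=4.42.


w_new = w - α·∇
= 7.21 - 0.3·4.42
= 7.21 - 1.326
= 5.884

5.884


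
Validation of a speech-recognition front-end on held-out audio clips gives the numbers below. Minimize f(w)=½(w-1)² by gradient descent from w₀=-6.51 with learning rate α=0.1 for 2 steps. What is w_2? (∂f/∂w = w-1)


step 1: grad = -6.51-1 = -7.51; w = -6.51 - 0.1·(-7.51) = -5.759
step 2: grad = -5.759-1 = -6.759; w = -5.759 - 0.1·(-6.759) = -5.0831

-5.0831


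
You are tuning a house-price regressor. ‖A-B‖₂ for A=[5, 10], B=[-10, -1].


d = √((5+ 10)² + (10+ 1)²)
  = √(225 + 121)
  = √346 = 18.6011

18.6011


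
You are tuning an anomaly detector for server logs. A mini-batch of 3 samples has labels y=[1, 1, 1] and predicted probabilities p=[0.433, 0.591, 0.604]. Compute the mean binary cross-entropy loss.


L[0] = -ln(0.433) = 0.837
L[1] = -ln(0.591) = 0.5259
L[2] = -ln(0.604) = 0.5042
mean = (0.837 + 0.5259 + 0.5042)/3 = 0.6224

0.6224


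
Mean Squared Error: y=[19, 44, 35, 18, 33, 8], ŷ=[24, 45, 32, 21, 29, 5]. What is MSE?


Squared errors: (19-24)²=25, (44-45)²=1, (35-32)²=9, (18-21)²=9, (33-29)²=16, (8-5)²=9
Sum = 69
MSE = 69/6 = 23/2

23/2


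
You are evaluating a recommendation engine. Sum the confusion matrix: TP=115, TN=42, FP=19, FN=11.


Total = TP + TN + FP + FN
= 115 + 42 + 19 + 11
= 187
(Predicted positive: 134, predicted negative: 53)

187


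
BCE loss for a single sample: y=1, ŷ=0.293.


BCE = -[y·ln(p) + (1-y)·ln(1-p)]
= -1·ln(0.293) - 0
= -ln(0.293) = 1.2276

1.2276


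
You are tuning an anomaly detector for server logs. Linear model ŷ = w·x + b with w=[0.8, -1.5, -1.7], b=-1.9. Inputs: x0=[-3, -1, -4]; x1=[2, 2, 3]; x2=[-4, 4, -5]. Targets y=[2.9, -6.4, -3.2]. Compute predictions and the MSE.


ŷ0 = (0.8)·(-3) + (-1.5)·(-1) + (-1.7)·(-4) - 1.9 = 4.0
ŷ1 = (0.8)·(2) + (-1.5)·(2) + (-1.7)·(3) - 1.9 = -8.4
ŷ2 = (0.8)·(-4) + (-1.5)·(4) + (-1.7)·(-5) - 1.9 = -2.6
errors² = [1.21, 4.0, 0.36]
MSE = 5.5700/3 = 1.8567

1.8567


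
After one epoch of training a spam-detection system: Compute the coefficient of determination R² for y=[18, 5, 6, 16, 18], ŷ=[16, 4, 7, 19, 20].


ȳ = 12.6
SS_res = Σ(y-ŷ)² = 19
SS_tot = Σ(y-ȳ)² = 171.2
R² = 1 - SS_res/SS_tot = 1 - 0.111 = 0.889

0.889


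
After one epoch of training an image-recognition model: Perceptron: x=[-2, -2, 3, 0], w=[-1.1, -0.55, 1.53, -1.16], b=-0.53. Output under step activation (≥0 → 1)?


z = (-2)·(-1.1) + (-2)·(-0.55) + (3)·(1.53) + (0)·(-1.16) - 0.53
  = 7.36
step(z) = 1 (z≥0)

1


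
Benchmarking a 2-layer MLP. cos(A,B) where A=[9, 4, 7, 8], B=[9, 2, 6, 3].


A·B = 9·9 + 4·2 + 7·6 + 8·3 = 155
‖A‖ = √210 = 14.4914, ‖B‖ = √130 = 11.4018
cos = 155/(√210·√130) = 155/√27300 = 0.9381

0.9381


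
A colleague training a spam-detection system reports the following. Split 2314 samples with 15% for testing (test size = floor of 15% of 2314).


Test = ⌊2314·15/100⌋ = 347
Train = 2314 - 347 = 1967

Train: 1967, Test: 347


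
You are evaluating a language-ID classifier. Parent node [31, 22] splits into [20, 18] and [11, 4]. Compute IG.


Parent = [31, 22], H_parent = 0.9791
H_left = 0.998 (n=38), H_right = 0.8366 (n=15)
H_children = (38/53)·0.998 + (15/53)·0.8366 = 0.9523
IG = 0.9791 - 0.9523 = 0.0268

0.0268


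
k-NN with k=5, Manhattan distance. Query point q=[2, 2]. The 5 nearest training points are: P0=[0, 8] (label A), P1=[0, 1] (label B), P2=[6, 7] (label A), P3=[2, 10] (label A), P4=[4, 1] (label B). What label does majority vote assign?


d(q,P0) = 8  (label A)
d(q,P1) = 3  (label B)
d(q,P2) = 9  (label A)
d(q,P3) = 8  (label A)
d(q,P4) = 3  (label B)
Votes: A=3, B=2
Majority → A

A


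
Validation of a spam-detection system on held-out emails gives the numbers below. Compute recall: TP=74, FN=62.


Recall = TP/(TP+FN)
= 74/(74+62)
= 74/136 = 54.41%

54.41%


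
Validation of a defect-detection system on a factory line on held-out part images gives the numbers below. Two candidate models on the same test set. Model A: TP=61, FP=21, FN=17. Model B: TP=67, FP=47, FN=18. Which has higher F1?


Model A: P=61/82=0.7439, R=61/78=0.7821, F1=2PR/(P+R)=2TP/(2TP+FP+FN)=122/160=0.7625
Model B: P=67/114=0.5877, R=67/85=0.7882, F1=2PR/(P+R)=2TP/(2TP+FP+FN)=134/199=0.6734
0.7625 > 0.6734 → Model A

Model A


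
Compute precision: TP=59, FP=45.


Precision = TP/(TP+FP)
= 59/(59+45)
= 59/104 = 56.73%

56.73%


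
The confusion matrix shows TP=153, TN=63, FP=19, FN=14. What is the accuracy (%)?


Accuracy = (TP+TN)/(TP+TN+FP+FN)
= (153+63)/(249)
= 216/249 = 86.75%

86.75%


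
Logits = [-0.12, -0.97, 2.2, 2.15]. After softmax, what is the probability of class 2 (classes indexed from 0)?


Exponentials: e^-0.12=0.8869, e^-0.97=0.3791, e^2.2=9.025, e^2.15=8.5849
Sum = 18.8759
Softmax = [0.047, 0.0201, 0.4781, 0.4548]
p[2] = 9.025/18.8759 = 0.4781

0.4781


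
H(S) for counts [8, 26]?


Probabilities: [8/34, 26/34] ≈ [0.2353, 0.7647]
H = -((8/34)·log₂(8/34) + (26/34)·log₂(26/34))
  = 0.7871 bits

0.7871 bits


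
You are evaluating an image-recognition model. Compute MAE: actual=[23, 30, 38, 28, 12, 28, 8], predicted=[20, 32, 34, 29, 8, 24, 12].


Absolute errors: |23-20|=3, |30-32|=2, |38-34|=4, |28-29|=1, |12-8|=4, |28-24|=4, |8-12|=4
Sum = 22
MAE = 22/7 = 22/7

22/7


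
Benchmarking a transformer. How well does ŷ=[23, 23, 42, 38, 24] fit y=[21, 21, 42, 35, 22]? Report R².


ȳ = 28.2
SS_res = Σ(y-ŷ)² = 21
SS_tot = Σ(y-ȳ)² = 378.8
R² = 1 - SS_res/SS_tot = 1 - 0.0554 = 0.9446

0.9446


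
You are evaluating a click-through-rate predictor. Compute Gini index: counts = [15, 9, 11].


Probabilities: [15/35, 9/35, 11/35] ≈ [0.4286, 0.2571, 0.3143]
Σpᵢ² = (225 + 81 + 121)/35² = 427/1225
Gini = 1 - Σpᵢ² = 1 - 427/1225 = 0.6514

0.6514


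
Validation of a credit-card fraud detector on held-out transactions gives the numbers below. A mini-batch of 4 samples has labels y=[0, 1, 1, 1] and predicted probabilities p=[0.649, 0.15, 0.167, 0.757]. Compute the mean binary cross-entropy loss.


L[0] = -ln(1-0.649) = -ln(0.351) = 1.047
L[1] = -ln(0.15) = 1.8971
L[2] = -ln(0.167) = 1.7898
L[3] = -ln(0.757) = 0.2784
mean = (1.047 + 1.8971 + 1.7898 + 0.2784)/4 = 1.2531

1.2531


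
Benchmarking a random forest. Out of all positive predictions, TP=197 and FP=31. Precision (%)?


Precision = TP/(TP+FP)
= 197/(197+31)
= 197/228 = 86.4%

86.4%


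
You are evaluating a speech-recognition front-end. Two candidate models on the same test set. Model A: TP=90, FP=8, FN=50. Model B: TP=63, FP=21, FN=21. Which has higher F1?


Model A: P=90/98=0.9184, R=90/140=0.6429, F1=2PR/(P+R)=2TP/(2TP+FP+FN)=180/238=0.7563
Model B: P=63/84=0.75, R=63/84=0.75, F1=2PR/(P+R)=2TP/(2TP+FP+FN)=126/168=0.75
0.7563 > 0.75 → Model A

Model A


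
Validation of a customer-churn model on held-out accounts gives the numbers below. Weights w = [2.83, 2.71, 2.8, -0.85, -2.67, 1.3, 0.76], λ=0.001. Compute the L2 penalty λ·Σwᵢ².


‖w‖₂² = (2.83)² + (2.71)² + (2.8)² + (-0.85)² + (-2.67)² + (1.3)² + (0.76)²
     = 8.0089 + 7.3441 + 7.84 + 0.7225 + 7.1289 + 1.69 + 0.5776
     = 33.312
λ·‖w‖₂² = 0.001·33.312 = 0.033312

0.033312


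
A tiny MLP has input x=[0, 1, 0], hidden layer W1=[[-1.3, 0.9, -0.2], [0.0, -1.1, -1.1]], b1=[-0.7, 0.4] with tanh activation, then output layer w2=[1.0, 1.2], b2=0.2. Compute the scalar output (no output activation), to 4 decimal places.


z1[0] = (-1.3)·(0) + (0.9)·(1) + (-0.2)·(0) - 0.7 = 0.2
z1[1] = (0.0)·(0) + (-1.1)·(1) + (-1.1)·(0) + 0.4 = -0.7
h = tanh(z1) = [0.1974, -0.6044]
output = (1.0)·(0.1974) + (1.2)·(-0.6044) + 0.2 = -0.3279

-0.3279


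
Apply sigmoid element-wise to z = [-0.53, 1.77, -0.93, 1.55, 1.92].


σ(-0.53) = 1/(1+e^0.53) = 0.3705
σ(1.77) = 1/(1+e^-1.77) = 0.8545
σ(-0.93) = 1/(1+e^0.93) = 0.2829
σ(1.55) = 1/(1+e^-1.55) = 0.8249
σ(1.92) = 1/(1+e^-1.92) = 0.8721
result = [0.3705, 0.8545, 0.2829, 0.8249, 0.8721]

[0.3705, 0.8545, 0.2829, 0.8249, 0.8721]


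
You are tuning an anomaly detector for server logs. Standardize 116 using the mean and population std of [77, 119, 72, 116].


μ = 96, σ = 21.5986
z = (116 - 96)/21.5986 = 0.926

0.926


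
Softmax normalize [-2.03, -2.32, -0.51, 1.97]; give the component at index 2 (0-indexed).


Exponentials: e^-2.03=0.1313, e^-2.32=0.0983, e^-0.51=0.6005, e^1.97=7.1707
Sum = 8.0008
Softmax = [0.0164, 0.0123, 0.0751, 0.8962]
p[2] = 0.6005/8.0008 = 0.0751

0.0751


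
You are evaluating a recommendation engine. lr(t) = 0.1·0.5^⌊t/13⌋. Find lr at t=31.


n_drops = ⌊31/13⌋ = 2
lr = 0.1·0.5^2 = 0.1·0.25 = 0.025

0.025


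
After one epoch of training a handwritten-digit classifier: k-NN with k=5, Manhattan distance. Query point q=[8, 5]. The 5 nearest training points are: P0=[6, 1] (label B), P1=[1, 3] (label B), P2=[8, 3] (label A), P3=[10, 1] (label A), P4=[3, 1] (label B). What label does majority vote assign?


d(q,P0) = 6  (label B)
d(q,P1) = 9  (label B)
d(q,P2) = 2  (label A)
d(q,P3) = 6  (label A)
d(q,P4) = 9  (label B)
Votes: A=2, B=3
Majority → B

B


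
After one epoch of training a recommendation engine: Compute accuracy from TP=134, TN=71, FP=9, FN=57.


Accuracy = (TP+TN)/(TP+TN+FP+FN)
= (134+71)/(271)
= 205/271 = 75.65%

75.65%


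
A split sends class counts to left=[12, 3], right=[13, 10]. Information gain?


Parent = [25, 13], H_parent = 0.9268
H_left = 0.7219 (n=15), H_right = 0.9877 (n=23)
H_children = (15/38)·0.7219 + (23/38)·0.9877 = 0.8828
IG = 0.9268 - 0.8828 = 0.044

0.044


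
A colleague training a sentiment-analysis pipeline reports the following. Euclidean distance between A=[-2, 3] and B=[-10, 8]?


d = √((-2+ 10)² + (3-8)²)
  = √(64 + 25)
  = √89 = 9.434

9.434


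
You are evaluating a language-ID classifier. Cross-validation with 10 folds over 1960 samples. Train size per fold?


Fold size = 1960/10 = 196
Training per fold = 1960 - 196 = 1764

1764


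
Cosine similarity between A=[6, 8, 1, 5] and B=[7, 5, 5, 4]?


A·B = 6·7 + 8·5 + 1·5 + 5·4 = 107
‖A‖ = √126 = 11.225, ‖B‖ = √115 = 10.7238
cos = 107/(√126·√115) = 107/√14490 = 0.8889

0.8889


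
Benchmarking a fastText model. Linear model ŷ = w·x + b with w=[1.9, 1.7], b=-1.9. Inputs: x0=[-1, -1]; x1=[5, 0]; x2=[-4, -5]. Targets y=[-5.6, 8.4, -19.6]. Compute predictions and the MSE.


ŷ0 = (1.9)·(-1) + (1.7)·(-1) - 1.9 = -5.5
ŷ1 = (1.9)·(5) + (1.7)·(0) - 1.9 = 7.6
ŷ2 = (1.9)·(-4) + (1.7)·(-5) - 1.9 = -18.0
errors² = [0.01, 0.64, 2.56]
MSE = 3.2100/3 = 1.07

1.07


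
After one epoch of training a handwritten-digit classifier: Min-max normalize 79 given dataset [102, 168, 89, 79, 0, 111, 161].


min=0, max=168
(79-0)/(168-0) = 79/168 = 0.4702

0.4702


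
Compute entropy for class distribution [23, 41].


Probabilities: [23/64, 41/64] ≈ [0.3594, 0.6406]
H = -((23/64)·log₂(23/64) + (41/64)·log₂(41/64))
  = 0.9422 bits

0.9422 bits


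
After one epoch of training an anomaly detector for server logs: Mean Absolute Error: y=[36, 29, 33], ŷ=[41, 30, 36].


Absolute errors: |36-41|=5, |29-30|=1, |33-36|=3
Sum = 9
MAE = 9/3 = 3

3


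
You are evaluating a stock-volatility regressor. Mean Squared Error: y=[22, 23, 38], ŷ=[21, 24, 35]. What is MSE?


Squared errors: (22-21)²=1, (23-24)²=1, (38-35)²=9
Sum = 11
MSE = 11/3 = 11/3

11/3


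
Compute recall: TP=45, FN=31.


Recall = TP/(TP+FN)
= 45/(45+31)
= 45/76 = 59.21%

59.21%


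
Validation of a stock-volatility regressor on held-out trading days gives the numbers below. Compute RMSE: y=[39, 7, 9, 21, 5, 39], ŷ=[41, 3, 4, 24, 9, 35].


MSE = 86/6 = 14.3333
RMSE = √(86/6) = 3.7859

3.7859


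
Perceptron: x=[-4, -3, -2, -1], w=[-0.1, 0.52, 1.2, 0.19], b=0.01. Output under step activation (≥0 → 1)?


z = (-4)·(-0.1) + (-3)·(0.52) + (-2)·(1.2) + (-1)·(0.19) + 0.01
  = -3.74
step(z) = 0 (z<0)

0


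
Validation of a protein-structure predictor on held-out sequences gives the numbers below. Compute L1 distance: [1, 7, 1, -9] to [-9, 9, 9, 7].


d = |1+ 9| + |7-9| + |1-9| + |-9-7|
  = 10 + 2 + 8 + 16
  = 36

36


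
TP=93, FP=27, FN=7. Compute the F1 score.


Precision = 93/120 = 0.775
Recall = 93/100 = 0.93
F1 = 2·P·R/(P+R) = 2·TP/(2·TP+FP+FN) = 186/(186+27+7) = 186/220 = 0.8455

0.8455


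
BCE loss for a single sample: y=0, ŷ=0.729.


BCE = -[y·ln(p) + (1-y)·ln(1-p)]
= -0 - 1·ln(1-0.729)
= -ln(0.271) = 1.3056

1.3056


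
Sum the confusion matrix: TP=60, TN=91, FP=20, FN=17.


Total = TP + TN + FP + FN
= 60 + 91 + 20 + 17
= 188
(Predicted positive: 80, predicted negative: 108)

188


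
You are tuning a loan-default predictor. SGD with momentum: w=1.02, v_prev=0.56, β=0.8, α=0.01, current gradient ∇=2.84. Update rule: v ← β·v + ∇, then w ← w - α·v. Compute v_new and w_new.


v_new = 0.8·0.56 + 2.84 = 0.448 + 2.84 = 3.288
w_new = 1.02 - 0.01·3.288 = 1.02 - 0.03288 = 0.98712

v_new=3.288, w_new=0.98712


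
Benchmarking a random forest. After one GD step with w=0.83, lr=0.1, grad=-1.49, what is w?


w_new = w - α·∇
= 0.83 - 0.1·-1.49
= 0.83 + 0.149
= 0.979

0.979


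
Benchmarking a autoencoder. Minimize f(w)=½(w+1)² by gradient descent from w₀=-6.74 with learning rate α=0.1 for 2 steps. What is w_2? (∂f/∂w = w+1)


step 1: grad = -6.74+1 = -5.74; w = -6.74 - 0.1·(-5.74) = -6.166
step 2: grad = -6.166+1 = -5.166; w = -6.166 - 0.1·(-5.166) = -5.6494

-5.6494


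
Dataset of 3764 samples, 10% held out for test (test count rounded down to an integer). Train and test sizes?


Test = ⌊3764·10/100⌋ = 376
Train = 3764 - 376 = 3388

Train: 3388, Test: 376


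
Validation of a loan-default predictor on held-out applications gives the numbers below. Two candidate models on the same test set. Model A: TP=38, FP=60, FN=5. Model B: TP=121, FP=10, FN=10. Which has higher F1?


Model A: P=38/98=0.3878, R=38/43=0.8837, F1=2PR/(P+R)=2TP/(2TP+FP+FN)=76/141=0.539
Model B: P=121/131=0.9237, R=121/131=0.9237, F1=2PR/(P+R)=2TP/(2TP+FP+FN)=242/262=0.9237
0.539 < 0.9237 → Model B

Model B


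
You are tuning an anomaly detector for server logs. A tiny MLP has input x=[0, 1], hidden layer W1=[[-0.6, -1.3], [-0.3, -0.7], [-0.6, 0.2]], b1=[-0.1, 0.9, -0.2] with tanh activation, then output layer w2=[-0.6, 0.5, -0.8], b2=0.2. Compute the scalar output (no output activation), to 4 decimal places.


z1[0] = (-0.6)·(0) + (-1.3)·(1) - 0.1 = -1.4
z1[1] = (-0.3)·(0) + (-0.7)·(1) + 0.9 = 0.2
z1[2] = (-0.6)·(0) + (0.2)·(1) - 0.2 = 0.0
h = tanh(z1) = [-0.8854, 0.1974, 0.0]
output = (-0.6)·(-0.8854) + (0.5)·(0.1974) + (-0.8)·(0.0) + 0.2 = 0.8299

0.8299


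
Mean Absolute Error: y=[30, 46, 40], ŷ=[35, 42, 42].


Absolute errors: |30-35|=5, |46-42|=4, |40-42|=2
Sum = 11
MAE = 11/3 = 11/3

11/3


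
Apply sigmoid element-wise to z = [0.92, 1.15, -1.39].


σ(0.92) = 1/(1+e^-0.92) = 0.715
σ(1.15) = 1/(1+e^-1.15) = 0.7595
σ(-1.39) = 1/(1+e^1.39) = 0.1994
result = [0.715, 0.7595, 0.1994]

[0.715, 0.7595, 0.1994]


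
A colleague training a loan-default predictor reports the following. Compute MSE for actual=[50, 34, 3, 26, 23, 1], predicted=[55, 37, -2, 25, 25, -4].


Squared errors: (50-55)²=25, (34-37)²=9, (3+ 2)²=25, (26-25)²=1, (23-25)²=4, (1+ 4)²=25
Sum = 89
MSE = 89/6 = 89/6

89/6


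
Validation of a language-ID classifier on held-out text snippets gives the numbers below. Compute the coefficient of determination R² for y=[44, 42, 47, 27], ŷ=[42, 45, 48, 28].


ȳ = 40
SS_res = Σ(y-ŷ)² = 15
SS_tot = Σ(y-ȳ)² = 238
R² = 1 - SS_res/SS_tot = 1 - 0.063 = 0.937

0.937
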